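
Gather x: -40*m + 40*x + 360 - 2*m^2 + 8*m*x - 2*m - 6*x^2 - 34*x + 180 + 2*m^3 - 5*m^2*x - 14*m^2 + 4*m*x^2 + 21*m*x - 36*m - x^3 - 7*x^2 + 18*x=2*m^3 - 16*m^2 - 78*m - x^3 + x^2*(4*m - 13) + x*(-5*m^2 + 29*m + 24) + 540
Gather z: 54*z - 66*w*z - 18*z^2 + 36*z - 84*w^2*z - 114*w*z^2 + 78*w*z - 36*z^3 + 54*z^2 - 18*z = -36*z^3 + z^2*(36 - 114*w) + z*(-84*w^2 + 12*w + 72)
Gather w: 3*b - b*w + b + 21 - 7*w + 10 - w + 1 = 4*b + w*(-b - 8) + 32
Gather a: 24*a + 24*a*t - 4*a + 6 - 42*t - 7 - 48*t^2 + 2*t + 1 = a*(24*t + 20) - 48*t^2 - 40*t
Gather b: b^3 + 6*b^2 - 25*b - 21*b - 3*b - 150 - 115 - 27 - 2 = b^3 + 6*b^2 - 49*b - 294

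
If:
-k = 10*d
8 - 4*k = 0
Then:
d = -1/5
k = 2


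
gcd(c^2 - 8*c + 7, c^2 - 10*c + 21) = c - 7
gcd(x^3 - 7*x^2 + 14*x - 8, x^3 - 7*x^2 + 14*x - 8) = x^3 - 7*x^2 + 14*x - 8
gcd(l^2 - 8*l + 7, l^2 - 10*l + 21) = l - 7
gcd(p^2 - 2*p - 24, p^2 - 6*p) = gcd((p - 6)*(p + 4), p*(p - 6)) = p - 6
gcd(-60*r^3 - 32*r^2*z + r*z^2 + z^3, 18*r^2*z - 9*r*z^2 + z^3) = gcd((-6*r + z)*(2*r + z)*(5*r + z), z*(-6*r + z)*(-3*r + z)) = -6*r + z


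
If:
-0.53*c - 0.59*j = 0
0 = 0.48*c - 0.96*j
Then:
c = 0.00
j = 0.00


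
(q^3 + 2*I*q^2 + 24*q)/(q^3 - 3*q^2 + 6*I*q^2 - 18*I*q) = (q - 4*I)/(q - 3)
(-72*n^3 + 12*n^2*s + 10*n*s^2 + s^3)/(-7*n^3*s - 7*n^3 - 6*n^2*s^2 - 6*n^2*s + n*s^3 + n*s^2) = (72*n^3 - 12*n^2*s - 10*n*s^2 - s^3)/(n*(7*n^2*s + 7*n^2 + 6*n*s^2 + 6*n*s - s^3 - s^2))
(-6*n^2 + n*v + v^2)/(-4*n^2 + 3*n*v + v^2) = (-6*n^2 + n*v + v^2)/(-4*n^2 + 3*n*v + v^2)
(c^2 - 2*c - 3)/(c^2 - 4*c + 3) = (c + 1)/(c - 1)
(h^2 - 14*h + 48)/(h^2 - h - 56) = (h - 6)/(h + 7)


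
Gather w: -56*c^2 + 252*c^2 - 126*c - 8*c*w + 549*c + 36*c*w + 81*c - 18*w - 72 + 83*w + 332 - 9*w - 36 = 196*c^2 + 504*c + w*(28*c + 56) + 224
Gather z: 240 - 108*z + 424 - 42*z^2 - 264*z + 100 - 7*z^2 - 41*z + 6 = -49*z^2 - 413*z + 770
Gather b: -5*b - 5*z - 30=-5*b - 5*z - 30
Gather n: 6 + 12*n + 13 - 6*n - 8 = 6*n + 11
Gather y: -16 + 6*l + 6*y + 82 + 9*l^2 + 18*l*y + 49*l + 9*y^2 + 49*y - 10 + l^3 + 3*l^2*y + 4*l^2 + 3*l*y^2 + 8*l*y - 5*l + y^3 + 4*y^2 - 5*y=l^3 + 13*l^2 + 50*l + y^3 + y^2*(3*l + 13) + y*(3*l^2 + 26*l + 50) + 56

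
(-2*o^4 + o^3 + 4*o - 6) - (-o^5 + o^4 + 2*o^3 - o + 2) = o^5 - 3*o^4 - o^3 + 5*o - 8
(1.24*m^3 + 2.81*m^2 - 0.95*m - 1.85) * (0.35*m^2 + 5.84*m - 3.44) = 0.434*m^5 + 8.2251*m^4 + 11.8123*m^3 - 15.8619*m^2 - 7.536*m + 6.364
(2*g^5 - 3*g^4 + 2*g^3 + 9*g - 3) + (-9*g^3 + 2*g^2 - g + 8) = 2*g^5 - 3*g^4 - 7*g^3 + 2*g^2 + 8*g + 5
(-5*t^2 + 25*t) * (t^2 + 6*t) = -5*t^4 - 5*t^3 + 150*t^2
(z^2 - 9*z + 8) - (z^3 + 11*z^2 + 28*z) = -z^3 - 10*z^2 - 37*z + 8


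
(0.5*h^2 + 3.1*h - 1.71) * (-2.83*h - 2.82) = -1.415*h^3 - 10.183*h^2 - 3.9027*h + 4.8222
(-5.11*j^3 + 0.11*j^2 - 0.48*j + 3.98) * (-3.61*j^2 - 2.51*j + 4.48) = 18.4471*j^5 + 12.429*j^4 - 21.4361*j^3 - 12.6702*j^2 - 12.1402*j + 17.8304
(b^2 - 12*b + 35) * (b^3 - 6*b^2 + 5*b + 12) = b^5 - 18*b^4 + 112*b^3 - 258*b^2 + 31*b + 420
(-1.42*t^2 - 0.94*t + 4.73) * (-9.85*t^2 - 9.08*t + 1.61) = 13.987*t^4 + 22.1526*t^3 - 40.3415*t^2 - 44.4618*t + 7.6153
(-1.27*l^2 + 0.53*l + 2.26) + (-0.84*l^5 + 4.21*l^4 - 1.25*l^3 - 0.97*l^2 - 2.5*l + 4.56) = -0.84*l^5 + 4.21*l^4 - 1.25*l^3 - 2.24*l^2 - 1.97*l + 6.82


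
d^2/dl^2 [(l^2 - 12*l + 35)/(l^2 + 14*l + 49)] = 4*(161 - 13*l)/(l^4 + 28*l^3 + 294*l^2 + 1372*l + 2401)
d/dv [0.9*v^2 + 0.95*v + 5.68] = 1.8*v + 0.95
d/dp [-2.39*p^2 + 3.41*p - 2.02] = 3.41 - 4.78*p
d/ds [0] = 0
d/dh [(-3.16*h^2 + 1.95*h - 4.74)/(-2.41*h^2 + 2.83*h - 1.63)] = (-4.2433*h^2 - 12.5452*h + 10.2357)/(5.8081*h^4 - 13.6406*h^3 + 15.8655*h^2 - 9.2258*h + 2.6569)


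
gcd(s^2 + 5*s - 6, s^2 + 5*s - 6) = s^2 + 5*s - 6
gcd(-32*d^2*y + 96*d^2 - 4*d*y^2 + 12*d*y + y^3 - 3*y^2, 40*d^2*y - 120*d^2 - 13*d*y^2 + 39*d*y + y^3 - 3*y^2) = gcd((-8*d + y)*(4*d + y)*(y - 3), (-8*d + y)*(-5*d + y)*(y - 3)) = -8*d*y + 24*d + y^2 - 3*y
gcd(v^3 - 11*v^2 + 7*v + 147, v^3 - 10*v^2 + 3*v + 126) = v^2 - 4*v - 21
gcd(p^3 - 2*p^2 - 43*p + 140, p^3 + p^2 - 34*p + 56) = p^2 + 3*p - 28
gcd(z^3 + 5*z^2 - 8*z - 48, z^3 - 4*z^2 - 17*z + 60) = z^2 + z - 12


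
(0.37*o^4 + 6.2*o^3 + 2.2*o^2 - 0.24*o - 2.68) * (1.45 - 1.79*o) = -0.6623*o^5 - 10.5615*o^4 + 5.052*o^3 + 3.6196*o^2 + 4.4492*o - 3.886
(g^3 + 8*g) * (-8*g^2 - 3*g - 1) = -8*g^5 - 3*g^4 - 65*g^3 - 24*g^2 - 8*g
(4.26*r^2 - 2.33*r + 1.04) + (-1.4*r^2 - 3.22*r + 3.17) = 2.86*r^2 - 5.55*r + 4.21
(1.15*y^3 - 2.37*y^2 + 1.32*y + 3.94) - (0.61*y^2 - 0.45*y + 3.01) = 1.15*y^3 - 2.98*y^2 + 1.77*y + 0.93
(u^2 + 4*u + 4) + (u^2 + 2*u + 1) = 2*u^2 + 6*u + 5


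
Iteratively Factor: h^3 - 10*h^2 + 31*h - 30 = (h - 2)*(h^2 - 8*h + 15) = (h - 3)*(h - 2)*(h - 5)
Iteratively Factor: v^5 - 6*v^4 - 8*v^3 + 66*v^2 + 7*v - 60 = (v + 3)*(v^4 - 9*v^3 + 19*v^2 + 9*v - 20) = (v - 4)*(v + 3)*(v^3 - 5*v^2 - v + 5) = (v - 4)*(v + 1)*(v + 3)*(v^2 - 6*v + 5) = (v - 5)*(v - 4)*(v + 1)*(v + 3)*(v - 1)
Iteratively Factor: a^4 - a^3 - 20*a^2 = (a + 4)*(a^3 - 5*a^2) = a*(a + 4)*(a^2 - 5*a) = a^2*(a + 4)*(a - 5)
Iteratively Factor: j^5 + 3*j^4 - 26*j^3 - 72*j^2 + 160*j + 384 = (j - 4)*(j^4 + 7*j^3 + 2*j^2 - 64*j - 96) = (j - 4)*(j + 2)*(j^3 + 5*j^2 - 8*j - 48) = (j - 4)*(j - 3)*(j + 2)*(j^2 + 8*j + 16) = (j - 4)*(j - 3)*(j + 2)*(j + 4)*(j + 4)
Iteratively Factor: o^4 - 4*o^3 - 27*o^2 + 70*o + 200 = (o - 5)*(o^3 + o^2 - 22*o - 40) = (o - 5)*(o + 2)*(o^2 - o - 20) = (o - 5)*(o + 2)*(o + 4)*(o - 5)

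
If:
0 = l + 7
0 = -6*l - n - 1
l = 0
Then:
No Solution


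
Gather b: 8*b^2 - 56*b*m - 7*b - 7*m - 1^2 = 8*b^2 + b*(-56*m - 7) - 7*m - 1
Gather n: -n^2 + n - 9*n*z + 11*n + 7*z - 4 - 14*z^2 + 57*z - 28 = -n^2 + n*(12 - 9*z) - 14*z^2 + 64*z - 32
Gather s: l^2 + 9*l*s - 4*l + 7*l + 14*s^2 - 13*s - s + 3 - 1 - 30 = l^2 + 3*l + 14*s^2 + s*(9*l - 14) - 28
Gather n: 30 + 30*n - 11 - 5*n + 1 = 25*n + 20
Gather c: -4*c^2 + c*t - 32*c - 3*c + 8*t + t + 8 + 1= -4*c^2 + c*(t - 35) + 9*t + 9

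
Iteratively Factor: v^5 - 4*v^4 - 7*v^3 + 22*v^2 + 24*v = (v - 4)*(v^4 - 7*v^2 - 6*v) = (v - 4)*(v - 3)*(v^3 + 3*v^2 + 2*v) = (v - 4)*(v - 3)*(v + 2)*(v^2 + v) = (v - 4)*(v - 3)*(v + 1)*(v + 2)*(v)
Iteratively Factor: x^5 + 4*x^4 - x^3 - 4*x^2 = (x - 1)*(x^4 + 5*x^3 + 4*x^2) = (x - 1)*(x + 1)*(x^3 + 4*x^2) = x*(x - 1)*(x + 1)*(x^2 + 4*x) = x^2*(x - 1)*(x + 1)*(x + 4)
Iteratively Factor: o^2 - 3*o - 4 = (o + 1)*(o - 4)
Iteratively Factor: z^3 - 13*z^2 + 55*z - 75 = (z - 5)*(z^2 - 8*z + 15) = (z - 5)*(z - 3)*(z - 5)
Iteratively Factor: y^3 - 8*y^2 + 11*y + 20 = (y - 4)*(y^2 - 4*y - 5) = (y - 4)*(y + 1)*(y - 5)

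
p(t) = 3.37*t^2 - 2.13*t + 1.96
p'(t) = 6.74*t - 2.13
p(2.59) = 19.05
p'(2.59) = 15.33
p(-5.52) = 116.40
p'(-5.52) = -39.33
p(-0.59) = 4.39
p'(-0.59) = -6.11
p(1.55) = 6.75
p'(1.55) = 8.32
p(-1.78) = 16.43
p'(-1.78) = -14.13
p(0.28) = 1.63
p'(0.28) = -0.24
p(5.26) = 84.00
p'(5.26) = 33.32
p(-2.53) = 28.92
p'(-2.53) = -19.18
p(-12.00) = 512.80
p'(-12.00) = -83.01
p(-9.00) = 294.10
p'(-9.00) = -62.79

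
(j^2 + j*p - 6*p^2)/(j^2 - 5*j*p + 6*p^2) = (-j - 3*p)/(-j + 3*p)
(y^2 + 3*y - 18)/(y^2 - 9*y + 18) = (y + 6)/(y - 6)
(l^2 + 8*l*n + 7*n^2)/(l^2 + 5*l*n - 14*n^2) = (l + n)/(l - 2*n)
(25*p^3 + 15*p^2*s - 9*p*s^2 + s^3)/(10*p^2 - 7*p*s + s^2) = (5*p^2 + 4*p*s - s^2)/(2*p - s)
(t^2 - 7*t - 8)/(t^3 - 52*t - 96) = (t + 1)/(t^2 + 8*t + 12)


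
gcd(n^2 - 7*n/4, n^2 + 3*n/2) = n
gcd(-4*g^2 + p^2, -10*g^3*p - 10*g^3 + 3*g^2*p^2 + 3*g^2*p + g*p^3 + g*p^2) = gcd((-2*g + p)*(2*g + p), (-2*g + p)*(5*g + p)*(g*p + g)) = -2*g + p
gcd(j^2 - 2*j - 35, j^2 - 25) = j + 5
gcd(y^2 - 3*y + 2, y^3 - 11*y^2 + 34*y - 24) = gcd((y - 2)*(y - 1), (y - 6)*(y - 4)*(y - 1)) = y - 1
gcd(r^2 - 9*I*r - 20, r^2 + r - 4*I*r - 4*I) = r - 4*I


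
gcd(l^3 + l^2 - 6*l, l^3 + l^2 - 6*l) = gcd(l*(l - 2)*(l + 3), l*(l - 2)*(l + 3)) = l^3 + l^2 - 6*l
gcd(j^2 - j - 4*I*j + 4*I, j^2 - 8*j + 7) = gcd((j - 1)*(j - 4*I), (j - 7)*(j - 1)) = j - 1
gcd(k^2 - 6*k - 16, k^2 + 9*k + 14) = k + 2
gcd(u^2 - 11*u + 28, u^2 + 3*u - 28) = u - 4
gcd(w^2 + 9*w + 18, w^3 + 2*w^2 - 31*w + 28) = 1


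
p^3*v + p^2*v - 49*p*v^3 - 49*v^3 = (p - 7*v)*(p + 7*v)*(p*v + v)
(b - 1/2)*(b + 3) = b^2 + 5*b/2 - 3/2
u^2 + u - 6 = (u - 2)*(u + 3)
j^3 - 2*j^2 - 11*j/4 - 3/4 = (j - 3)*(j + 1/2)^2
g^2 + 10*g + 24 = (g + 4)*(g + 6)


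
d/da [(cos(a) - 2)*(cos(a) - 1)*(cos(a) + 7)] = (-3*cos(a)^2 - 8*cos(a) + 19)*sin(a)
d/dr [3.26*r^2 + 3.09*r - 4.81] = 6.52*r + 3.09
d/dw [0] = 0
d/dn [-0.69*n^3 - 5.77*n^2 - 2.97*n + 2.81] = -2.07*n^2 - 11.54*n - 2.97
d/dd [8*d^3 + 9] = 24*d^2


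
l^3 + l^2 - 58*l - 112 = (l - 8)*(l + 2)*(l + 7)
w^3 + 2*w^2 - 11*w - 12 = (w - 3)*(w + 1)*(w + 4)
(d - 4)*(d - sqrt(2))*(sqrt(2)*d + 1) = sqrt(2)*d^3 - 4*sqrt(2)*d^2 - d^2 - sqrt(2)*d + 4*d + 4*sqrt(2)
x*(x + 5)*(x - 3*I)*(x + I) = x^4 + 5*x^3 - 2*I*x^3 + 3*x^2 - 10*I*x^2 + 15*x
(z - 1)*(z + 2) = z^2 + z - 2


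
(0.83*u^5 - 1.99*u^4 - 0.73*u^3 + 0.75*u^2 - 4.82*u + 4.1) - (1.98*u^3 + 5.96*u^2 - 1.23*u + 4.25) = 0.83*u^5 - 1.99*u^4 - 2.71*u^3 - 5.21*u^2 - 3.59*u - 0.15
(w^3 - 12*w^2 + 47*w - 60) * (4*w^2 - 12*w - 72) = 4*w^5 - 60*w^4 + 260*w^3 + 60*w^2 - 2664*w + 4320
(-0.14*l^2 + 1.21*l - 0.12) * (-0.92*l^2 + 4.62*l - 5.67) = 0.1288*l^4 - 1.76*l^3 + 6.4944*l^2 - 7.4151*l + 0.6804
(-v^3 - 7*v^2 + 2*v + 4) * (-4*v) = 4*v^4 + 28*v^3 - 8*v^2 - 16*v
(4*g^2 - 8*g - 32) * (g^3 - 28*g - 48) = 4*g^5 - 8*g^4 - 144*g^3 + 32*g^2 + 1280*g + 1536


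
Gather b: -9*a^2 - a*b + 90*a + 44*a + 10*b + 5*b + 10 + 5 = -9*a^2 + 134*a + b*(15 - a) + 15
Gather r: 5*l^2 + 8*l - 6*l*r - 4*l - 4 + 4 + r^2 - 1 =5*l^2 - 6*l*r + 4*l + r^2 - 1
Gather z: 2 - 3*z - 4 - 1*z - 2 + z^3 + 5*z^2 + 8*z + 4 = z^3 + 5*z^2 + 4*z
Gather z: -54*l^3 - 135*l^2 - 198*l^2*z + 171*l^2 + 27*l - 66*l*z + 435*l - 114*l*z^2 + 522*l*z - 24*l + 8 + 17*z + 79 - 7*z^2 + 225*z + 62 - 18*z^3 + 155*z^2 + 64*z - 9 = -54*l^3 + 36*l^2 + 438*l - 18*z^3 + z^2*(148 - 114*l) + z*(-198*l^2 + 456*l + 306) + 140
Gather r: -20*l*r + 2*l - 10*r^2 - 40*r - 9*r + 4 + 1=2*l - 10*r^2 + r*(-20*l - 49) + 5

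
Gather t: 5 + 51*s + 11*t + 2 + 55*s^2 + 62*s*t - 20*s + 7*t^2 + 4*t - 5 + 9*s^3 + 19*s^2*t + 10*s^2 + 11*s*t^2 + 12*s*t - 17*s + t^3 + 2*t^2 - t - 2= 9*s^3 + 65*s^2 + 14*s + t^3 + t^2*(11*s + 9) + t*(19*s^2 + 74*s + 14)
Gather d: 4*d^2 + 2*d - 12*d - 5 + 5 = 4*d^2 - 10*d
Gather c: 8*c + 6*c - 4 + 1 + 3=14*c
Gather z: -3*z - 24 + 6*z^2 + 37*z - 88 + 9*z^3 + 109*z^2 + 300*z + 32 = 9*z^3 + 115*z^2 + 334*z - 80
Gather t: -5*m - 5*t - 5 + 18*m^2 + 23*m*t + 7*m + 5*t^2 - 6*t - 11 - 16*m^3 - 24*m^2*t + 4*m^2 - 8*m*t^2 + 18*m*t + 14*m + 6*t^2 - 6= -16*m^3 + 22*m^2 + 16*m + t^2*(11 - 8*m) + t*(-24*m^2 + 41*m - 11) - 22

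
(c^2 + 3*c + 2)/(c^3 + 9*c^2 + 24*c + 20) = (c + 1)/(c^2 + 7*c + 10)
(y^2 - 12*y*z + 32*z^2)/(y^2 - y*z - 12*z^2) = (y - 8*z)/(y + 3*z)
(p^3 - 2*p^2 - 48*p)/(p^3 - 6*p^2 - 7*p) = (-p^2 + 2*p + 48)/(-p^2 + 6*p + 7)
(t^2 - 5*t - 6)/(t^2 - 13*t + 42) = (t + 1)/(t - 7)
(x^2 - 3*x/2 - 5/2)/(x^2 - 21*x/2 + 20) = (x + 1)/(x - 8)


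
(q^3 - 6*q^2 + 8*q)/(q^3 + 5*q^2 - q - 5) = q*(q^2 - 6*q + 8)/(q^3 + 5*q^2 - q - 5)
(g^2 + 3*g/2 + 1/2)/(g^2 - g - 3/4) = 2*(g + 1)/(2*g - 3)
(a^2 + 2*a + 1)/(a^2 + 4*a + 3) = (a + 1)/(a + 3)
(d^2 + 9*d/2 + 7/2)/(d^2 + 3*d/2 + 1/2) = (2*d + 7)/(2*d + 1)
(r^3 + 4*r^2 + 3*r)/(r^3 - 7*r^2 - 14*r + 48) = r*(r + 1)/(r^2 - 10*r + 16)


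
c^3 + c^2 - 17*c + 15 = (c - 3)*(c - 1)*(c + 5)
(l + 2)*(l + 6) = l^2 + 8*l + 12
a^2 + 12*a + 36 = (a + 6)^2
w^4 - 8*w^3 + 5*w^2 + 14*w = w*(w - 7)*(w - 2)*(w + 1)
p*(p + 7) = p^2 + 7*p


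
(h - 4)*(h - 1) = h^2 - 5*h + 4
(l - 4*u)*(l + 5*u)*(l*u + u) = l^3*u + l^2*u^2 + l^2*u - 20*l*u^3 + l*u^2 - 20*u^3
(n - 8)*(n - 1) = n^2 - 9*n + 8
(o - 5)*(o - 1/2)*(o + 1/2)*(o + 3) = o^4 - 2*o^3 - 61*o^2/4 + o/2 + 15/4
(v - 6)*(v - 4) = v^2 - 10*v + 24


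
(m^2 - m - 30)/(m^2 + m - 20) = (m - 6)/(m - 4)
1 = 1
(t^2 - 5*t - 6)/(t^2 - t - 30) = (t + 1)/(t + 5)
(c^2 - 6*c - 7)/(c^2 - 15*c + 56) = (c + 1)/(c - 8)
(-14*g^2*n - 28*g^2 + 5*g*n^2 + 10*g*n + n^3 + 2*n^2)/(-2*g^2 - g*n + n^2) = (7*g*n + 14*g + n^2 + 2*n)/(g + n)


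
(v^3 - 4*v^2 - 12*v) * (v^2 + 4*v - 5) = v^5 - 33*v^3 - 28*v^2 + 60*v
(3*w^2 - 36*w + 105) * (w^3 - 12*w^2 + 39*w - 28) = 3*w^5 - 72*w^4 + 654*w^3 - 2748*w^2 + 5103*w - 2940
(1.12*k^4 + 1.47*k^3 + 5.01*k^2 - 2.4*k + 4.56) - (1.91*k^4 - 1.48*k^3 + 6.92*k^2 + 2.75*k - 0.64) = -0.79*k^4 + 2.95*k^3 - 1.91*k^2 - 5.15*k + 5.2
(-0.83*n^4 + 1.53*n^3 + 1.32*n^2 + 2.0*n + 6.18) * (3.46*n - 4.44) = -2.8718*n^5 + 8.979*n^4 - 2.226*n^3 + 1.0592*n^2 + 12.5028*n - 27.4392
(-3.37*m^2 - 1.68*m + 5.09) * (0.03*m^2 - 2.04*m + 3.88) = -0.1011*m^4 + 6.8244*m^3 - 9.4957*m^2 - 16.902*m + 19.7492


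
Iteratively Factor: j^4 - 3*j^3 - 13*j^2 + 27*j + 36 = (j - 3)*(j^3 - 13*j - 12) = (j - 3)*(j + 1)*(j^2 - j - 12) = (j - 3)*(j + 1)*(j + 3)*(j - 4)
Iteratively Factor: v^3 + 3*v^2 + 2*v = (v + 1)*(v^2 + 2*v) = (v + 1)*(v + 2)*(v)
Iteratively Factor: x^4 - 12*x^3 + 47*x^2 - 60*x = (x)*(x^3 - 12*x^2 + 47*x - 60) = x*(x - 5)*(x^2 - 7*x + 12) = x*(x - 5)*(x - 4)*(x - 3)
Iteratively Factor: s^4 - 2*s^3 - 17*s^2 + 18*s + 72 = (s + 3)*(s^3 - 5*s^2 - 2*s + 24) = (s + 2)*(s + 3)*(s^2 - 7*s + 12) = (s - 3)*(s + 2)*(s + 3)*(s - 4)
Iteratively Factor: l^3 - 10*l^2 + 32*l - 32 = (l - 4)*(l^2 - 6*l + 8) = (l - 4)*(l - 2)*(l - 4)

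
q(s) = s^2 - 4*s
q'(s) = 2*s - 4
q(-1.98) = 11.84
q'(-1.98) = -7.96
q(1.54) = -3.79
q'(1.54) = -0.92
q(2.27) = -3.93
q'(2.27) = 0.54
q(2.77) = -3.41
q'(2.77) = 1.54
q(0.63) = -2.12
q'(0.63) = -2.74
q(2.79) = -3.38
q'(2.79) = 1.58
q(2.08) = -3.99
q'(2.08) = 0.16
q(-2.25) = 14.06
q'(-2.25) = -8.50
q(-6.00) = 60.00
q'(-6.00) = -16.00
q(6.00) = 12.00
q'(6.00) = 8.00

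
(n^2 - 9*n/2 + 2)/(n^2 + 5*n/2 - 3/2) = (n - 4)/(n + 3)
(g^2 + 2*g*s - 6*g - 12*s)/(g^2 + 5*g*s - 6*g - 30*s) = (g + 2*s)/(g + 5*s)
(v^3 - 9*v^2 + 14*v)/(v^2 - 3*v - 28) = v*(v - 2)/(v + 4)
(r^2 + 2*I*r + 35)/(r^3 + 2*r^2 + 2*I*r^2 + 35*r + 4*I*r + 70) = 1/(r + 2)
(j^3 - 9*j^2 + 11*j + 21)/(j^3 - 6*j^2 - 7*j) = (j - 3)/j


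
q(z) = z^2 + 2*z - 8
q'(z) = 2*z + 2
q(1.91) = -0.53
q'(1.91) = 5.82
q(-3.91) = -0.53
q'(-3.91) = -5.82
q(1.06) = -4.76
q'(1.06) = 4.12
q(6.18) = 42.55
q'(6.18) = 14.36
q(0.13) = -7.72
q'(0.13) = 2.26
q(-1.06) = -9.00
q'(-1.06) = -0.12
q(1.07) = -4.72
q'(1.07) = 4.14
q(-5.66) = 12.72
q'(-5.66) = -9.32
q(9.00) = 91.00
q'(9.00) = 20.00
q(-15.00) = 187.00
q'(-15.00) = -28.00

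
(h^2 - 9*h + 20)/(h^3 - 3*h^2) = (h^2 - 9*h + 20)/(h^2*(h - 3))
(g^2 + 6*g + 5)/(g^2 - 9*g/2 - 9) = 2*(g^2 + 6*g + 5)/(2*g^2 - 9*g - 18)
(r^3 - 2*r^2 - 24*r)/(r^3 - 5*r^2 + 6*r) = (r^2 - 2*r - 24)/(r^2 - 5*r + 6)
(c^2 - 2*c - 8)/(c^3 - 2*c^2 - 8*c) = 1/c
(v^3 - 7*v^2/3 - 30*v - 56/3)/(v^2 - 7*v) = v + 14/3 + 8/(3*v)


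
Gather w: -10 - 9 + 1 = -18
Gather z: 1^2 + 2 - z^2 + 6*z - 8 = -z^2 + 6*z - 5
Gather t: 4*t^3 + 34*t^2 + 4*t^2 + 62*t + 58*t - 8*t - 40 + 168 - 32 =4*t^3 + 38*t^2 + 112*t + 96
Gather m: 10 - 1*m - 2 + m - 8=0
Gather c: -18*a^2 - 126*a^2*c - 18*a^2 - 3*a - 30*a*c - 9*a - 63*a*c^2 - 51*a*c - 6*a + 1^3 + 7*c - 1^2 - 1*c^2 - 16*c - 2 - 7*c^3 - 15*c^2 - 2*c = -36*a^2 - 18*a - 7*c^3 + c^2*(-63*a - 16) + c*(-126*a^2 - 81*a - 11) - 2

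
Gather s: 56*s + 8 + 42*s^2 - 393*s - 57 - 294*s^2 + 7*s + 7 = -252*s^2 - 330*s - 42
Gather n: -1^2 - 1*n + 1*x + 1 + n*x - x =n*(x - 1)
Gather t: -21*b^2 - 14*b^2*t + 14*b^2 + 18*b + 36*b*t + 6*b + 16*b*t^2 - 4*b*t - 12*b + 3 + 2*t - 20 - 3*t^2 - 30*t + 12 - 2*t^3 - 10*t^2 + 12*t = -7*b^2 + 12*b - 2*t^3 + t^2*(16*b - 13) + t*(-14*b^2 + 32*b - 16) - 5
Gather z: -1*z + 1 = 1 - z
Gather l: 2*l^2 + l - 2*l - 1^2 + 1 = 2*l^2 - l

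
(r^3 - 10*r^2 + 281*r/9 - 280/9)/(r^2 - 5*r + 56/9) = r - 5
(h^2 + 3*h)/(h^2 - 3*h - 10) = h*(h + 3)/(h^2 - 3*h - 10)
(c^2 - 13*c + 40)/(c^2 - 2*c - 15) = (c - 8)/(c + 3)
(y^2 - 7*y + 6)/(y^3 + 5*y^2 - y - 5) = (y - 6)/(y^2 + 6*y + 5)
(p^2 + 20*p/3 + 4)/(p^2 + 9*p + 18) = (p + 2/3)/(p + 3)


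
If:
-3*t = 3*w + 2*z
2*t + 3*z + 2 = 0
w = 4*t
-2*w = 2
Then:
No Solution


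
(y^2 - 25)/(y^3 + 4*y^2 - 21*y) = (y^2 - 25)/(y*(y^2 + 4*y - 21))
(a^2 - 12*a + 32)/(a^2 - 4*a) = (a - 8)/a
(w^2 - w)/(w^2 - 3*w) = (w - 1)/(w - 3)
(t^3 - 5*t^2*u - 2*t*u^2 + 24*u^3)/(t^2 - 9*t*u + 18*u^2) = (t^2 - 2*t*u - 8*u^2)/(t - 6*u)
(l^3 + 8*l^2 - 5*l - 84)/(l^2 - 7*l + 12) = (l^2 + 11*l + 28)/(l - 4)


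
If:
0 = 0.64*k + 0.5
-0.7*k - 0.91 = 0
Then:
No Solution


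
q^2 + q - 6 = (q - 2)*(q + 3)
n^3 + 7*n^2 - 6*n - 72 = (n - 3)*(n + 4)*(n + 6)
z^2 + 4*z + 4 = (z + 2)^2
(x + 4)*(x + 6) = x^2 + 10*x + 24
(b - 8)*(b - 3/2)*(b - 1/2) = b^3 - 10*b^2 + 67*b/4 - 6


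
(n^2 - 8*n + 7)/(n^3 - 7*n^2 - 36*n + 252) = (n - 1)/(n^2 - 36)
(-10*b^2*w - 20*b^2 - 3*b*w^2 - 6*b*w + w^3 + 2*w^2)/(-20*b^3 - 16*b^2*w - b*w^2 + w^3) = (w + 2)/(2*b + w)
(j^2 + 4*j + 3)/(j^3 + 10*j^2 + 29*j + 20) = (j + 3)/(j^2 + 9*j + 20)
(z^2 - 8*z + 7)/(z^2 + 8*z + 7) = (z^2 - 8*z + 7)/(z^2 + 8*z + 7)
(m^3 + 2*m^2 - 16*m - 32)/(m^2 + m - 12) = (m^2 - 2*m - 8)/(m - 3)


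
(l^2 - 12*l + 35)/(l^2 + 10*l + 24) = (l^2 - 12*l + 35)/(l^2 + 10*l + 24)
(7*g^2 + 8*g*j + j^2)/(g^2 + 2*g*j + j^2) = (7*g + j)/(g + j)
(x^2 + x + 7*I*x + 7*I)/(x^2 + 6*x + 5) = (x + 7*I)/(x + 5)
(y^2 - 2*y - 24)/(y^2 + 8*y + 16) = (y - 6)/(y + 4)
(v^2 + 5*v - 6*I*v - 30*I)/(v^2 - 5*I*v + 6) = (v + 5)/(v + I)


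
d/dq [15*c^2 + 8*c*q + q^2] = 8*c + 2*q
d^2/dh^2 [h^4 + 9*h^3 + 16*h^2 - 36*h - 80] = 12*h^2 + 54*h + 32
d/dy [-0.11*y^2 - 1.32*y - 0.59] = -0.22*y - 1.32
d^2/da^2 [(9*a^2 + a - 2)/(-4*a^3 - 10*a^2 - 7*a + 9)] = 4*(-72*a^6 - 24*a^5 + 414*a^4 - 535*a^3 - 939*a^2 + 183*a - 257)/(64*a^9 + 480*a^8 + 1536*a^7 + 2248*a^6 + 528*a^5 - 2742*a^4 - 2465*a^3 + 1107*a^2 + 1701*a - 729)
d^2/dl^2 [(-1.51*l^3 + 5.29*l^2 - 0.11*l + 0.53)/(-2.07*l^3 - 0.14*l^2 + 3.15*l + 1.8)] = (-1.4210854715202e-14*l^7 - 46.2094379999999*l^6 + 61.903764*l^5 - 166.506246*l^4 - 250.905032*l^3 + 68.962902*l^2 + 19.07442*l - 46.31157)/(8.869743*l^9 + 1.799658*l^8 - 40.370589*l^7 - 28.612936*l^6 + 58.303665*l^5 + 74.48301*l^4 - 6.37267499999999*l^3 - 52.2207*l^2 - 30.618*l - 5.832)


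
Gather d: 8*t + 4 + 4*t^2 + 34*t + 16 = 4*t^2 + 42*t + 20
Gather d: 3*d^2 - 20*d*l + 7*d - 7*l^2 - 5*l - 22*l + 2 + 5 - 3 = 3*d^2 + d*(7 - 20*l) - 7*l^2 - 27*l + 4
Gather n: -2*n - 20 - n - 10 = -3*n - 30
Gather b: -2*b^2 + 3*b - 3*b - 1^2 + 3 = 2 - 2*b^2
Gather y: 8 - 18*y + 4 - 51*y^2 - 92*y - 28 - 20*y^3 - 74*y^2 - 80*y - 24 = -20*y^3 - 125*y^2 - 190*y - 40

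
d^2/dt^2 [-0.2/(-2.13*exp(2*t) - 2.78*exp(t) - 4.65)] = (-(1.704*exp(t) + 0.556)*(2.13*exp(2*t) + 2.78*exp(t) + 4.65) + 0.2*(4.26*exp(t) + 2.78)*(8.52*exp(t) + 5.56)*exp(t))*exp(t)/(2.13*exp(2*t) + 2.78*exp(t) + 4.65)^3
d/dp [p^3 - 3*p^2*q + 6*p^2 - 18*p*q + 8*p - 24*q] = 3*p^2 - 6*p*q + 12*p - 18*q + 8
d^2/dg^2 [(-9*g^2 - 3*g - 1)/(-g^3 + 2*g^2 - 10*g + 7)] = 2*(9*g^6 + 9*g^5 - 282*g^4 + 587*g^3 - 210*g^2 - 165*g + 737)/(g^9 - 6*g^8 + 42*g^7 - 149*g^6 + 504*g^5 - 1104*g^4 + 1987*g^3 - 2394*g^2 + 1470*g - 343)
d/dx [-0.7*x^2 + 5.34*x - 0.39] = 5.34 - 1.4*x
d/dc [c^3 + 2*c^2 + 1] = c*(3*c + 4)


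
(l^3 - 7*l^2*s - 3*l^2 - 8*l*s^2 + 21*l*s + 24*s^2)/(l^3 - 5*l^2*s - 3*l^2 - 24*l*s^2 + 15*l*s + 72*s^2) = (l + s)/(l + 3*s)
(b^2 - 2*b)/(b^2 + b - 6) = b/(b + 3)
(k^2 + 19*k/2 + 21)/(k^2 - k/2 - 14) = (k + 6)/(k - 4)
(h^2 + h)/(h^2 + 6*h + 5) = h/(h + 5)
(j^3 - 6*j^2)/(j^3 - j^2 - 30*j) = j/(j + 5)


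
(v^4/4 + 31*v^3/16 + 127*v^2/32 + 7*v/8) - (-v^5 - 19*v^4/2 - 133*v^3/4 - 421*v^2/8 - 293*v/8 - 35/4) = v^5 + 39*v^4/4 + 563*v^3/16 + 1811*v^2/32 + 75*v/2 + 35/4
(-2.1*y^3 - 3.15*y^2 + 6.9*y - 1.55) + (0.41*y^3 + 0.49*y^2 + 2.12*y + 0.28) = -1.69*y^3 - 2.66*y^2 + 9.02*y - 1.27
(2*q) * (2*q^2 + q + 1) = 4*q^3 + 2*q^2 + 2*q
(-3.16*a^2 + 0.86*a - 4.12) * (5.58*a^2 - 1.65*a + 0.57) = -17.6328*a^4 + 10.0128*a^3 - 26.2098*a^2 + 7.2882*a - 2.3484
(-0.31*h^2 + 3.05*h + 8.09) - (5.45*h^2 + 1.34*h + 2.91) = -5.76*h^2 + 1.71*h + 5.18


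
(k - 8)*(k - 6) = k^2 - 14*k + 48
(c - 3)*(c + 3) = c^2 - 9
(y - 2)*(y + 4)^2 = y^3 + 6*y^2 - 32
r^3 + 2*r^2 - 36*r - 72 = (r - 6)*(r + 2)*(r + 6)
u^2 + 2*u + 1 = (u + 1)^2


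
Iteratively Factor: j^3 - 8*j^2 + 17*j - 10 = (j - 2)*(j^2 - 6*j + 5) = (j - 2)*(j - 1)*(j - 5)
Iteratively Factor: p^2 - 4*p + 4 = (p - 2)*(p - 2)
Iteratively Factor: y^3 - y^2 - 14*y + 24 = (y - 3)*(y^2 + 2*y - 8) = (y - 3)*(y - 2)*(y + 4)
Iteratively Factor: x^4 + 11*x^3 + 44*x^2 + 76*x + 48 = (x + 2)*(x^3 + 9*x^2 + 26*x + 24) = (x + 2)^2*(x^2 + 7*x + 12) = (x + 2)^2*(x + 3)*(x + 4)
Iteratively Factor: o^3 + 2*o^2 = (o)*(o^2 + 2*o) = o^2*(o + 2)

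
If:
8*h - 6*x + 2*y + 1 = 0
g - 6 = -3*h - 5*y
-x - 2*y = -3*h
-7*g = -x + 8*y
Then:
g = -303/586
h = 613/586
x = 1047/586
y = 198/293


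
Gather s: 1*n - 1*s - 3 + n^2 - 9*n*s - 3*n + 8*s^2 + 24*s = n^2 - 2*n + 8*s^2 + s*(23 - 9*n) - 3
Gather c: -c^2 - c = -c^2 - c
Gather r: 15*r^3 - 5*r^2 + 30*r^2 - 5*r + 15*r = 15*r^3 + 25*r^2 + 10*r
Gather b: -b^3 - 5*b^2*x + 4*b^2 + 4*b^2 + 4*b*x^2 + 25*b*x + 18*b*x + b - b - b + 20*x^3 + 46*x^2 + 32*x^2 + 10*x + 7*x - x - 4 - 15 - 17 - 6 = -b^3 + b^2*(8 - 5*x) + b*(4*x^2 + 43*x - 1) + 20*x^3 + 78*x^2 + 16*x - 42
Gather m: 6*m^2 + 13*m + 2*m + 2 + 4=6*m^2 + 15*m + 6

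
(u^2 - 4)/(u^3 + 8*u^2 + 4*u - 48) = (u + 2)/(u^2 + 10*u + 24)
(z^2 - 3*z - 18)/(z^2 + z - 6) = (z - 6)/(z - 2)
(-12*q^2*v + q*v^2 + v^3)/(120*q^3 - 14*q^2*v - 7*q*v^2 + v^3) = v*(-3*q + v)/(30*q^2 - 11*q*v + v^2)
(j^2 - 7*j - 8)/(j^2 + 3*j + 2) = (j - 8)/(j + 2)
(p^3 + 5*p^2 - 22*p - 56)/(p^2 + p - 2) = (p^2 + 3*p - 28)/(p - 1)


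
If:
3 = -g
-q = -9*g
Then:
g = -3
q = -27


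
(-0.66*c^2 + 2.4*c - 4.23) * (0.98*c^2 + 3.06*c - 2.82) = -0.6468*c^4 + 0.3324*c^3 + 5.0598*c^2 - 19.7118*c + 11.9286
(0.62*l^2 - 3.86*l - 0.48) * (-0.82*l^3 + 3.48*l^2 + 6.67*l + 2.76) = -0.5084*l^5 + 5.3228*l^4 - 8.9038*l^3 - 25.7054*l^2 - 13.8552*l - 1.3248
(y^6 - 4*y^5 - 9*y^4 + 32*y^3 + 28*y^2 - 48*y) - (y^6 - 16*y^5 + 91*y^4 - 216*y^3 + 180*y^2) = 12*y^5 - 100*y^4 + 248*y^3 - 152*y^2 - 48*y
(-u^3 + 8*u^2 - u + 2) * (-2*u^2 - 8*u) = 2*u^5 - 8*u^4 - 62*u^3 + 4*u^2 - 16*u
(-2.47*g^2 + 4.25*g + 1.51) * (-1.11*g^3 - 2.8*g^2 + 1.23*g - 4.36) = 2.7417*g^5 + 2.1985*g^4 - 16.6142*g^3 + 11.7687*g^2 - 16.6727*g - 6.5836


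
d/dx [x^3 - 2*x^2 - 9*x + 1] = 3*x^2 - 4*x - 9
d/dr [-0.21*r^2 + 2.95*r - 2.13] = 2.95 - 0.42*r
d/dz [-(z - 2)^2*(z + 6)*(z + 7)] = -4*z^3 - 27*z^2 + 12*z + 116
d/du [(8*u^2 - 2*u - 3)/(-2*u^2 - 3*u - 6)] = (-28*u^2 - 108*u + 3)/(4*u^4 + 12*u^3 + 33*u^2 + 36*u + 36)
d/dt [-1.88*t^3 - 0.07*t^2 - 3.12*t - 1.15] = -5.64*t^2 - 0.14*t - 3.12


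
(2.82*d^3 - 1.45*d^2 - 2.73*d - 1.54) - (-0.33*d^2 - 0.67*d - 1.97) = 2.82*d^3 - 1.12*d^2 - 2.06*d + 0.43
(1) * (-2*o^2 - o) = -2*o^2 - o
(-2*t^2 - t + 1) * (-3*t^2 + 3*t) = 6*t^4 - 3*t^3 - 6*t^2 + 3*t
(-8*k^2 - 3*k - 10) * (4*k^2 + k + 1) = -32*k^4 - 20*k^3 - 51*k^2 - 13*k - 10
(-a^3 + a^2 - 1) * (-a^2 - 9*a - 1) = a^5 + 8*a^4 - 8*a^3 + 9*a + 1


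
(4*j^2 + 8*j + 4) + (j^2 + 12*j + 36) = 5*j^2 + 20*j + 40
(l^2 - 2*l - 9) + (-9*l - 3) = l^2 - 11*l - 12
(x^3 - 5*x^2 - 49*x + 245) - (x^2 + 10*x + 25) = x^3 - 6*x^2 - 59*x + 220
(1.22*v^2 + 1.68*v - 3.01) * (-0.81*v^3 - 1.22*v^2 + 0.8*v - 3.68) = -0.9882*v^5 - 2.8492*v^4 + 1.3645*v^3 + 0.5266*v^2 - 8.5904*v + 11.0768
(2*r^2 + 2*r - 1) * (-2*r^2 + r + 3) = -4*r^4 - 2*r^3 + 10*r^2 + 5*r - 3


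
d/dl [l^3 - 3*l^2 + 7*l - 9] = 3*l^2 - 6*l + 7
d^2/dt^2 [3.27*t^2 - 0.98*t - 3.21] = 6.54000000000000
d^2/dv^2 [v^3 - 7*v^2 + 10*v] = 6*v - 14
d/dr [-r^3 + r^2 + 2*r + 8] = -3*r^2 + 2*r + 2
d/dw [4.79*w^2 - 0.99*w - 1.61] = 9.58*w - 0.99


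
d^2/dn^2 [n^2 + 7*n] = 2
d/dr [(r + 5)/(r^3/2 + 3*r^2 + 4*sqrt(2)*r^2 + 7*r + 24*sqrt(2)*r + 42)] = 2*(r^3 + 6*r^2 + 8*sqrt(2)*r^2 + 14*r + 48*sqrt(2)*r - (r + 5)*(3*r^2 + 12*r + 16*sqrt(2)*r + 14 + 48*sqrt(2)) + 84)/(r^3 + 6*r^2 + 8*sqrt(2)*r^2 + 14*r + 48*sqrt(2)*r + 84)^2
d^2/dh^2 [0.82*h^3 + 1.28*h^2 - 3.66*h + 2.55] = 4.92*h + 2.56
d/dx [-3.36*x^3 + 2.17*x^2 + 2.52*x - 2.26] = -10.08*x^2 + 4.34*x + 2.52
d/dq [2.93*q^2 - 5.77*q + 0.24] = 5.86*q - 5.77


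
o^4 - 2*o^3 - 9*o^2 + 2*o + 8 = (o - 4)*(o - 1)*(o + 1)*(o + 2)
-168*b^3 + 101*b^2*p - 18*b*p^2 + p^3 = (-8*b + p)*(-7*b + p)*(-3*b + p)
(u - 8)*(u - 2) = u^2 - 10*u + 16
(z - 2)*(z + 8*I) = z^2 - 2*z + 8*I*z - 16*I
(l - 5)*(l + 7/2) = l^2 - 3*l/2 - 35/2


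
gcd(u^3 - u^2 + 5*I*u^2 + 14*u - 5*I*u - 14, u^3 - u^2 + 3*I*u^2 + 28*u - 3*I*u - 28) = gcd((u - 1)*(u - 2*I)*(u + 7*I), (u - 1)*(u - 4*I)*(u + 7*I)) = u^2 + u*(-1 + 7*I) - 7*I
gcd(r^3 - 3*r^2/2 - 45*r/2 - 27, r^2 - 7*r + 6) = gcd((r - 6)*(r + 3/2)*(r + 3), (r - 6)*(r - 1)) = r - 6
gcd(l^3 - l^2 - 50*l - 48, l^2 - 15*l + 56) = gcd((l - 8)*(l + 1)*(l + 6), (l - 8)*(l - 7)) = l - 8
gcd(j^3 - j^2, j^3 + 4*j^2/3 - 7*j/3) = j^2 - j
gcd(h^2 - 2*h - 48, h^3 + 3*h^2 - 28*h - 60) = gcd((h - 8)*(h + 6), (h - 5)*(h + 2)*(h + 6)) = h + 6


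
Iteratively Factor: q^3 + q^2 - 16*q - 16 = (q + 1)*(q^2 - 16) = (q + 1)*(q + 4)*(q - 4)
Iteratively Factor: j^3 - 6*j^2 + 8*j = (j - 4)*(j^2 - 2*j) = j*(j - 4)*(j - 2)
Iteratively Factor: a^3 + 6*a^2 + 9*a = (a)*(a^2 + 6*a + 9) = a*(a + 3)*(a + 3)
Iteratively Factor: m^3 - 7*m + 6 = (m - 2)*(m^2 + 2*m - 3) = (m - 2)*(m + 3)*(m - 1)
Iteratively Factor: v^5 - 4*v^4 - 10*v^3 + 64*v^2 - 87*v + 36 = (v - 3)*(v^4 - v^3 - 13*v^2 + 25*v - 12) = (v - 3)*(v - 1)*(v^3 - 13*v + 12) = (v - 3)^2*(v - 1)*(v^2 + 3*v - 4) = (v - 3)^2*(v - 1)^2*(v + 4)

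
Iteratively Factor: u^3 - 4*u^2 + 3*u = (u)*(u^2 - 4*u + 3) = u*(u - 3)*(u - 1)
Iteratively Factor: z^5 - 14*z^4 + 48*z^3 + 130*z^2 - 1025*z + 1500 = (z - 5)*(z^4 - 9*z^3 + 3*z^2 + 145*z - 300) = (z - 5)^2*(z^3 - 4*z^2 - 17*z + 60) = (z - 5)^3*(z^2 + z - 12) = (z - 5)^3*(z - 3)*(z + 4)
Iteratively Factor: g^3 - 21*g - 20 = (g + 1)*(g^2 - g - 20) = (g + 1)*(g + 4)*(g - 5)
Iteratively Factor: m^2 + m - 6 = (m - 2)*(m + 3)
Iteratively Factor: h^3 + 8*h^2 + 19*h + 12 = (h + 4)*(h^2 + 4*h + 3) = (h + 1)*(h + 4)*(h + 3)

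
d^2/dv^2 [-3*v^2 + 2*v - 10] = -6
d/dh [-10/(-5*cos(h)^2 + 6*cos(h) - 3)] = 20*(5*cos(h) - 3)*sin(h)/(5*cos(h)^2 - 6*cos(h) + 3)^2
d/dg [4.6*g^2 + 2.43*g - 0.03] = 9.2*g + 2.43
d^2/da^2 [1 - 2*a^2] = -4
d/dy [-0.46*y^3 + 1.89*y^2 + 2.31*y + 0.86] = -1.38*y^2 + 3.78*y + 2.31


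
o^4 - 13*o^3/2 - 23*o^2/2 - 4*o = o*(o - 8)*(o + 1/2)*(o + 1)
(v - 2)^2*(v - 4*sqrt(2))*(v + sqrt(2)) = v^4 - 3*sqrt(2)*v^3 - 4*v^3 - 4*v^2 + 12*sqrt(2)*v^2 - 12*sqrt(2)*v + 32*v - 32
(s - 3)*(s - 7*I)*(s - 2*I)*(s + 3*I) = s^4 - 3*s^3 - 6*I*s^3 + 13*s^2 + 18*I*s^2 - 39*s - 42*I*s + 126*I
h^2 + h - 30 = (h - 5)*(h + 6)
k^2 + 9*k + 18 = (k + 3)*(k + 6)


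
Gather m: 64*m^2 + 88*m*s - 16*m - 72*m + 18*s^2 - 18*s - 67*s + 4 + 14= 64*m^2 + m*(88*s - 88) + 18*s^2 - 85*s + 18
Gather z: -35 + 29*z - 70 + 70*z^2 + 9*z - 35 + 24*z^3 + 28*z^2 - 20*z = 24*z^3 + 98*z^2 + 18*z - 140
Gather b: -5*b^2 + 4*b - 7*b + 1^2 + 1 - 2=-5*b^2 - 3*b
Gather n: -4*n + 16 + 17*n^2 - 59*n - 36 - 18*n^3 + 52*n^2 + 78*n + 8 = -18*n^3 + 69*n^2 + 15*n - 12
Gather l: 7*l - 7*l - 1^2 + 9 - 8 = 0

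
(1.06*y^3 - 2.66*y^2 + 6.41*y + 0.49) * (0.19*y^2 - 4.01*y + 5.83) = 0.2014*y^5 - 4.756*y^4 + 18.0643*y^3 - 41.1188*y^2 + 35.4054*y + 2.8567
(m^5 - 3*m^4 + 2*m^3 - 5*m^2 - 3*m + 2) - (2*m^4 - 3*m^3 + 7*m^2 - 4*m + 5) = m^5 - 5*m^4 + 5*m^3 - 12*m^2 + m - 3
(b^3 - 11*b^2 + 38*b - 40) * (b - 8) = b^4 - 19*b^3 + 126*b^2 - 344*b + 320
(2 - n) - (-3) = 5 - n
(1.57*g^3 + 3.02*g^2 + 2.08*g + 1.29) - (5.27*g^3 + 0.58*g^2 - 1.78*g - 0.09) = -3.7*g^3 + 2.44*g^2 + 3.86*g + 1.38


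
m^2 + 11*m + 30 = (m + 5)*(m + 6)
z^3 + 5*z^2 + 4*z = z*(z + 1)*(z + 4)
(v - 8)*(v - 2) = v^2 - 10*v + 16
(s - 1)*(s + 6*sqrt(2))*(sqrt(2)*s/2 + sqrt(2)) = sqrt(2)*s^3/2 + sqrt(2)*s^2/2 + 6*s^2 - sqrt(2)*s + 6*s - 12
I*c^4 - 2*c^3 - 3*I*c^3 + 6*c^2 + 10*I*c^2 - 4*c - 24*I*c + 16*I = (c - 2)*(c - 2*I)*(c + 4*I)*(I*c - I)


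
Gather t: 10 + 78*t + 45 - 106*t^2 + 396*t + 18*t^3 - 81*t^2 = 18*t^3 - 187*t^2 + 474*t + 55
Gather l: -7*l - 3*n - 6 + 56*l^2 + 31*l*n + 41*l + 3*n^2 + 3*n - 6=56*l^2 + l*(31*n + 34) + 3*n^2 - 12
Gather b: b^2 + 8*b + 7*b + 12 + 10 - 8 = b^2 + 15*b + 14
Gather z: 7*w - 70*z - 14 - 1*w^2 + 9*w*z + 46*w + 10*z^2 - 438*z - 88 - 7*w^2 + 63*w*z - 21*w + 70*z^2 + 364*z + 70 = -8*w^2 + 32*w + 80*z^2 + z*(72*w - 144) - 32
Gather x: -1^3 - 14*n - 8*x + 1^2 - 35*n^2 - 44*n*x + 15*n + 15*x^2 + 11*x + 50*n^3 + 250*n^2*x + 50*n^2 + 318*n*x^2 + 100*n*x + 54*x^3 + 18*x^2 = 50*n^3 + 15*n^2 + n + 54*x^3 + x^2*(318*n + 33) + x*(250*n^2 + 56*n + 3)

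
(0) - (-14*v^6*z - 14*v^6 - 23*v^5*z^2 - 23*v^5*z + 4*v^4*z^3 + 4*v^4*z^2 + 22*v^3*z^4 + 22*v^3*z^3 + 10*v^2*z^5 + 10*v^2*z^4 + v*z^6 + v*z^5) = 14*v^6*z + 14*v^6 + 23*v^5*z^2 + 23*v^5*z - 4*v^4*z^3 - 4*v^4*z^2 - 22*v^3*z^4 - 22*v^3*z^3 - 10*v^2*z^5 - 10*v^2*z^4 - v*z^6 - v*z^5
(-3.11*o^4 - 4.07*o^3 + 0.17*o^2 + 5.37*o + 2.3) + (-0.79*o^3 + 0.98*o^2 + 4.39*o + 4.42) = -3.11*o^4 - 4.86*o^3 + 1.15*o^2 + 9.76*o + 6.72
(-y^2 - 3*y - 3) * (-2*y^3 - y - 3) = 2*y^5 + 6*y^4 + 7*y^3 + 6*y^2 + 12*y + 9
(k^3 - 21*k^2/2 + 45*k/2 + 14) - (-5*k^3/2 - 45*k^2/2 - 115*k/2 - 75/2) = 7*k^3/2 + 12*k^2 + 80*k + 103/2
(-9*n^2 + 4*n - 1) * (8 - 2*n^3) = 18*n^5 - 8*n^4 + 2*n^3 - 72*n^2 + 32*n - 8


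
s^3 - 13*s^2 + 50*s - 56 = (s - 7)*(s - 4)*(s - 2)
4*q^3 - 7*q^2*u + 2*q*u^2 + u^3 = (-q + u)^2*(4*q + u)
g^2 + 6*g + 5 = (g + 1)*(g + 5)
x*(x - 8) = x^2 - 8*x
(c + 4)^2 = c^2 + 8*c + 16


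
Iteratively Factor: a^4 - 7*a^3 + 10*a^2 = (a - 2)*(a^3 - 5*a^2) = (a - 5)*(a - 2)*(a^2) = a*(a - 5)*(a - 2)*(a)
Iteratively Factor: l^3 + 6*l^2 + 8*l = (l + 4)*(l^2 + 2*l) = l*(l + 4)*(l + 2)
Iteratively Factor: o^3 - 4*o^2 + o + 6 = (o - 2)*(o^2 - 2*o - 3) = (o - 3)*(o - 2)*(o + 1)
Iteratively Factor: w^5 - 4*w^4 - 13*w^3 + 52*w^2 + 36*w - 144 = (w - 3)*(w^4 - w^3 - 16*w^2 + 4*w + 48) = (w - 3)*(w + 2)*(w^3 - 3*w^2 - 10*w + 24) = (w - 3)*(w - 2)*(w + 2)*(w^2 - w - 12) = (w - 3)*(w - 2)*(w + 2)*(w + 3)*(w - 4)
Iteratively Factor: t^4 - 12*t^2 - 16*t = (t - 4)*(t^3 + 4*t^2 + 4*t) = (t - 4)*(t + 2)*(t^2 + 2*t) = (t - 4)*(t + 2)^2*(t)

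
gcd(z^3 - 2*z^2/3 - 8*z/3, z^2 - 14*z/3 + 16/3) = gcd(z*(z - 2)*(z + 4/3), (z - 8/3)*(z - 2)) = z - 2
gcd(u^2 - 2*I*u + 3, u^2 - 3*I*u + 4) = u + I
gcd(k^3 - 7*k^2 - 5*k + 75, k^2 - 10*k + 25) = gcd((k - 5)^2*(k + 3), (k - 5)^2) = k^2 - 10*k + 25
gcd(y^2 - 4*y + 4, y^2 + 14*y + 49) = 1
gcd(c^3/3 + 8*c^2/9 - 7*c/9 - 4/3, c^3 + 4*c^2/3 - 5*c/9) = 1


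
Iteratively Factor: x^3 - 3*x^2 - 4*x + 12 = (x - 2)*(x^2 - x - 6) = (x - 2)*(x + 2)*(x - 3)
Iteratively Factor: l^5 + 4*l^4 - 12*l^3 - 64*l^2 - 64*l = (l)*(l^4 + 4*l^3 - 12*l^2 - 64*l - 64) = l*(l + 2)*(l^3 + 2*l^2 - 16*l - 32) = l*(l + 2)*(l + 4)*(l^2 - 2*l - 8) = l*(l + 2)^2*(l + 4)*(l - 4)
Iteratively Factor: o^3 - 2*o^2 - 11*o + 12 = (o - 1)*(o^2 - o - 12) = (o - 1)*(o + 3)*(o - 4)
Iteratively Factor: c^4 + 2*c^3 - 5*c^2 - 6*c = (c + 3)*(c^3 - c^2 - 2*c) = (c - 2)*(c + 3)*(c^2 + c) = c*(c - 2)*(c + 3)*(c + 1)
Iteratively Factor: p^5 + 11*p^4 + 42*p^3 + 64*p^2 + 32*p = (p + 4)*(p^4 + 7*p^3 + 14*p^2 + 8*p) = (p + 1)*(p + 4)*(p^3 + 6*p^2 + 8*p) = p*(p + 1)*(p + 4)*(p^2 + 6*p + 8) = p*(p + 1)*(p + 4)^2*(p + 2)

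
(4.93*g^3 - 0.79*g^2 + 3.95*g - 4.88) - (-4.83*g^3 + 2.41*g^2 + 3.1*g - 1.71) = 9.76*g^3 - 3.2*g^2 + 0.85*g - 3.17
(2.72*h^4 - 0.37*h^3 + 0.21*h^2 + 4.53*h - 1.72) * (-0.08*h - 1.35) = -0.2176*h^5 - 3.6424*h^4 + 0.4827*h^3 - 0.6459*h^2 - 5.9779*h + 2.322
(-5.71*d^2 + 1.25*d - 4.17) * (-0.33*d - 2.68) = 1.8843*d^3 + 14.8903*d^2 - 1.9739*d + 11.1756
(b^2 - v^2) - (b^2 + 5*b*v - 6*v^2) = -5*b*v + 5*v^2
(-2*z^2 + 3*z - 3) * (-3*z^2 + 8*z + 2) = 6*z^4 - 25*z^3 + 29*z^2 - 18*z - 6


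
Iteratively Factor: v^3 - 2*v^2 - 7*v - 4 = (v + 1)*(v^2 - 3*v - 4) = (v - 4)*(v + 1)*(v + 1)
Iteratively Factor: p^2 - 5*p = (p - 5)*(p)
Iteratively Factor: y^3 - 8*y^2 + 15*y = (y - 5)*(y^2 - 3*y) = y*(y - 5)*(y - 3)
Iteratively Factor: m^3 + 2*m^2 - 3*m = (m + 3)*(m^2 - m) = (m - 1)*(m + 3)*(m)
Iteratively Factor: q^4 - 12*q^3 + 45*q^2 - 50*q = (q - 5)*(q^3 - 7*q^2 + 10*q) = (q - 5)^2*(q^2 - 2*q) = q*(q - 5)^2*(q - 2)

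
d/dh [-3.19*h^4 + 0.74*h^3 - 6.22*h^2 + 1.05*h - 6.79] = -12.76*h^3 + 2.22*h^2 - 12.44*h + 1.05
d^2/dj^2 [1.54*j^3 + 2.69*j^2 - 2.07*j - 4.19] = 9.24*j + 5.38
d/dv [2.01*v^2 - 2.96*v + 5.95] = 4.02*v - 2.96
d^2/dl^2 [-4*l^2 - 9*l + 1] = -8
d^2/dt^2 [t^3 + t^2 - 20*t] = 6*t + 2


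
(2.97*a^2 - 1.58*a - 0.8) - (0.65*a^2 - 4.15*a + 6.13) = 2.32*a^2 + 2.57*a - 6.93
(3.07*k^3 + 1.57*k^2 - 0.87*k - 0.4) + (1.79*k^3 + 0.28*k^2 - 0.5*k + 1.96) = 4.86*k^3 + 1.85*k^2 - 1.37*k + 1.56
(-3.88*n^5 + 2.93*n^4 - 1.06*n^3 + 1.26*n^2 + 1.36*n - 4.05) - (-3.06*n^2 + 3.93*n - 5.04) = -3.88*n^5 + 2.93*n^4 - 1.06*n^3 + 4.32*n^2 - 2.57*n + 0.99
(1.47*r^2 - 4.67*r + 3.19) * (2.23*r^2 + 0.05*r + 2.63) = 3.2781*r^4 - 10.3406*r^3 + 10.7463*r^2 - 12.1226*r + 8.3897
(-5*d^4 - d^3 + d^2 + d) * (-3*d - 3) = 15*d^5 + 18*d^4 - 6*d^2 - 3*d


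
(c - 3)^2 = c^2 - 6*c + 9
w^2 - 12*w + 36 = (w - 6)^2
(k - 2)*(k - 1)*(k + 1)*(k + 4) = k^4 + 2*k^3 - 9*k^2 - 2*k + 8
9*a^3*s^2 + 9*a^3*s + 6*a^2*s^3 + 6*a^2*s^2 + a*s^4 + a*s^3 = s*(3*a + s)^2*(a*s + a)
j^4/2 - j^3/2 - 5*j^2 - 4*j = j*(j/2 + 1/2)*(j - 4)*(j + 2)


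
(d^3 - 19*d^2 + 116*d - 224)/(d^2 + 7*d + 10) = (d^3 - 19*d^2 + 116*d - 224)/(d^2 + 7*d + 10)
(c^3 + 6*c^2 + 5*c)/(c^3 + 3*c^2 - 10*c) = (c + 1)/(c - 2)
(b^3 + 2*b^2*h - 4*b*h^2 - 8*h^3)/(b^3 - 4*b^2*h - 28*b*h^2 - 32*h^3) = (b - 2*h)/(b - 8*h)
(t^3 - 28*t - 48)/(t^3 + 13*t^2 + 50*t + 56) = (t - 6)/(t + 7)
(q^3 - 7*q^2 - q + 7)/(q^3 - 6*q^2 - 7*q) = (q - 1)/q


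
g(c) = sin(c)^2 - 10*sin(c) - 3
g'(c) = 2*sin(c)*cos(c) - 10*cos(c)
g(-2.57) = 2.70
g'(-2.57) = 9.32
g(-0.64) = 3.33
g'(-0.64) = -8.98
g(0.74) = -9.29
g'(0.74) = -6.39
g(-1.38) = 7.78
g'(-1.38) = -2.27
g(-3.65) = -7.63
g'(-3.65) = 7.88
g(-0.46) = 1.64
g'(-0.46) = -9.76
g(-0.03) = -2.70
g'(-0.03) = -10.06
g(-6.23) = -3.53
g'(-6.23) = -9.88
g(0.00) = -3.00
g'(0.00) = -10.00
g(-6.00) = -5.72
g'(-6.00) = -9.07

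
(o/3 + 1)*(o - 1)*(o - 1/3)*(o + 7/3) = o^4/3 + 4*o^3/3 + 2*o^2/27 - 68*o/27 + 7/9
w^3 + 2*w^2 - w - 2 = (w - 1)*(w + 1)*(w + 2)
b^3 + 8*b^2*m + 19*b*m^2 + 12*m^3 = (b + m)*(b + 3*m)*(b + 4*m)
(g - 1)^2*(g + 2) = g^3 - 3*g + 2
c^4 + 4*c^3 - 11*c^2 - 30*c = c*(c - 3)*(c + 2)*(c + 5)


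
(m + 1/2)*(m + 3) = m^2 + 7*m/2 + 3/2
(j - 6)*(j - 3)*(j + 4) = j^3 - 5*j^2 - 18*j + 72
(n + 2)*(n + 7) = n^2 + 9*n + 14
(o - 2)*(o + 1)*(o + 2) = o^3 + o^2 - 4*o - 4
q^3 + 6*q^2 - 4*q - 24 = (q - 2)*(q + 2)*(q + 6)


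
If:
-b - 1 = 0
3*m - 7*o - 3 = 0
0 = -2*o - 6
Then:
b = -1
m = -6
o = -3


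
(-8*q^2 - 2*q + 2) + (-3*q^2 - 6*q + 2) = -11*q^2 - 8*q + 4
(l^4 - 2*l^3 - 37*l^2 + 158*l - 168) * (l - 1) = l^5 - 3*l^4 - 35*l^3 + 195*l^2 - 326*l + 168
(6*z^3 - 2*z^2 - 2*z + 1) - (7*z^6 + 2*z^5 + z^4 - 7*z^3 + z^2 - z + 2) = -7*z^6 - 2*z^5 - z^4 + 13*z^3 - 3*z^2 - z - 1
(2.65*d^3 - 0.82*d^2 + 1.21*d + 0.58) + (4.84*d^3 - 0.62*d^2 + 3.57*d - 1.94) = 7.49*d^3 - 1.44*d^2 + 4.78*d - 1.36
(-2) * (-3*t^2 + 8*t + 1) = 6*t^2 - 16*t - 2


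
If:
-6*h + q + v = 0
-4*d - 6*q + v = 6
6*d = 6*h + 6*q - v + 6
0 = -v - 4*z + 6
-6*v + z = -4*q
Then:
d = -51/376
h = -85/376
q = -183/188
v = -18/47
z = 75/47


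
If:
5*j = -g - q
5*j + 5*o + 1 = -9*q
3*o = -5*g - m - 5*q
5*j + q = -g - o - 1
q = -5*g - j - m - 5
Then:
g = 236/29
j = -56/29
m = -1313/29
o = -1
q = 44/29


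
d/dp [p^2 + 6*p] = 2*p + 6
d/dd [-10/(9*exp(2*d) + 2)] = 180*exp(2*d)/(9*exp(2*d) + 2)^2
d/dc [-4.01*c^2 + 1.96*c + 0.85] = 1.96 - 8.02*c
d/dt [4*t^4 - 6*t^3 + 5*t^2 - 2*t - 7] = 16*t^3 - 18*t^2 + 10*t - 2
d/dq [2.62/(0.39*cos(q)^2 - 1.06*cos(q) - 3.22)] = (2.0436*cos(q) - 2.7772)*sin(q)/(-0.39*cos(q)^2 + 1.06*cos(q) + 3.22)^2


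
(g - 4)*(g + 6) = g^2 + 2*g - 24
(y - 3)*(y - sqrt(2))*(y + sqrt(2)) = y^3 - 3*y^2 - 2*y + 6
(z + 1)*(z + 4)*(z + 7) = z^3 + 12*z^2 + 39*z + 28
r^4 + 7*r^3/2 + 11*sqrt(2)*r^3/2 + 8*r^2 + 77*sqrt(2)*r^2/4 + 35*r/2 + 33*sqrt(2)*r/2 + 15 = (r + 3/2)*(r + 2)*(r + sqrt(2)/2)*(r + 5*sqrt(2))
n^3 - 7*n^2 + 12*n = n*(n - 4)*(n - 3)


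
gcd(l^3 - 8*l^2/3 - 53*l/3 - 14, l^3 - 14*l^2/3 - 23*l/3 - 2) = l^2 - 5*l - 6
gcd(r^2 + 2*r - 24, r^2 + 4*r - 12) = r + 6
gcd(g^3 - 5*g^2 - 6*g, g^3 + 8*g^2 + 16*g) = g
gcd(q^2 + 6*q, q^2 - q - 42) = q + 6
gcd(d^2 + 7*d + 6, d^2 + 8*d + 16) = 1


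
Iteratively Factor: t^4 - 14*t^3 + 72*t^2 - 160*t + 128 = (t - 2)*(t^3 - 12*t^2 + 48*t - 64) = (t - 4)*(t - 2)*(t^2 - 8*t + 16) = (t - 4)^2*(t - 2)*(t - 4)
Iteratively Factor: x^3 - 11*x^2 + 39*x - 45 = (x - 3)*(x^2 - 8*x + 15) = (x - 3)^2*(x - 5)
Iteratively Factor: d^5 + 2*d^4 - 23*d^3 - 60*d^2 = (d)*(d^4 + 2*d^3 - 23*d^2 - 60*d) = d*(d + 4)*(d^3 - 2*d^2 - 15*d) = d^2*(d + 4)*(d^2 - 2*d - 15) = d^2*(d - 5)*(d + 4)*(d + 3)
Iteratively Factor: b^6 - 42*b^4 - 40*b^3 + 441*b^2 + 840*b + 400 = (b + 4)*(b^5 - 4*b^4 - 26*b^3 + 64*b^2 + 185*b + 100) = (b - 5)*(b + 4)*(b^4 + b^3 - 21*b^2 - 41*b - 20) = (b - 5)*(b + 1)*(b + 4)*(b^3 - 21*b - 20) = (b - 5)^2*(b + 1)*(b + 4)*(b^2 + 5*b + 4) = (b - 5)^2*(b + 1)^2*(b + 4)*(b + 4)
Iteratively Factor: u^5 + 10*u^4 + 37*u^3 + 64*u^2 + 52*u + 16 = (u + 1)*(u^4 + 9*u^3 + 28*u^2 + 36*u + 16) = (u + 1)^2*(u^3 + 8*u^2 + 20*u + 16) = (u + 1)^2*(u + 2)*(u^2 + 6*u + 8) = (u + 1)^2*(u + 2)^2*(u + 4)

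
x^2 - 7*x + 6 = (x - 6)*(x - 1)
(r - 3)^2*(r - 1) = r^3 - 7*r^2 + 15*r - 9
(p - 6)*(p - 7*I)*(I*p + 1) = I*p^3 + 8*p^2 - 6*I*p^2 - 48*p - 7*I*p + 42*I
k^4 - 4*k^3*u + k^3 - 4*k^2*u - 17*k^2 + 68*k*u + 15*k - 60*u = (k - 3)*(k - 1)*(k + 5)*(k - 4*u)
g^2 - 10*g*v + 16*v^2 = (g - 8*v)*(g - 2*v)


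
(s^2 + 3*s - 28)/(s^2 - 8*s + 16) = (s + 7)/(s - 4)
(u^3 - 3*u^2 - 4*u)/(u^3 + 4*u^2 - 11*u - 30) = u*(u^2 - 3*u - 4)/(u^3 + 4*u^2 - 11*u - 30)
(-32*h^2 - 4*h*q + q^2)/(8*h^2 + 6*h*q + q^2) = (-8*h + q)/(2*h + q)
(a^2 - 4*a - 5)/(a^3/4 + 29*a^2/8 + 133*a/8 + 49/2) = 8*(a^2 - 4*a - 5)/(2*a^3 + 29*a^2 + 133*a + 196)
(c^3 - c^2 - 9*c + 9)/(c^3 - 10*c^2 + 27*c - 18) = (c + 3)/(c - 6)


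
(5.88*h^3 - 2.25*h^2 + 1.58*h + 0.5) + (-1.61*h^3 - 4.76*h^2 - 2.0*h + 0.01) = 4.27*h^3 - 7.01*h^2 - 0.42*h + 0.51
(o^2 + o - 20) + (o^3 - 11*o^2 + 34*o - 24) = o^3 - 10*o^2 + 35*o - 44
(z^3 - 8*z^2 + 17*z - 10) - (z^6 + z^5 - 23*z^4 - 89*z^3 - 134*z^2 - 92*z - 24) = -z^6 - z^5 + 23*z^4 + 90*z^3 + 126*z^2 + 109*z + 14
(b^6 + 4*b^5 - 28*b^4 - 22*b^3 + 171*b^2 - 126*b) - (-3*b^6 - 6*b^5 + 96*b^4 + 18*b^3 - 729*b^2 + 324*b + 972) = 4*b^6 + 10*b^5 - 124*b^4 - 40*b^3 + 900*b^2 - 450*b - 972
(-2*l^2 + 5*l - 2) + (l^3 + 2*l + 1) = l^3 - 2*l^2 + 7*l - 1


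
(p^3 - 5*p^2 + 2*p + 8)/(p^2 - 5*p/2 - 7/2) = 2*(p^2 - 6*p + 8)/(2*p - 7)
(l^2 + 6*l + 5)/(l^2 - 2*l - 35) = (l + 1)/(l - 7)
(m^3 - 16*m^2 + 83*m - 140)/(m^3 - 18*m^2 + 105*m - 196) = (m - 5)/(m - 7)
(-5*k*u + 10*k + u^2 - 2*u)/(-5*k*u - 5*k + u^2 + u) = (u - 2)/(u + 1)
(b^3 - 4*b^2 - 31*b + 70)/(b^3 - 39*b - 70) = (b - 2)/(b + 2)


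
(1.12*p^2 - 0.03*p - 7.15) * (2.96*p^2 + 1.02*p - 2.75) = 3.3152*p^4 + 1.0536*p^3 - 24.2746*p^2 - 7.2105*p + 19.6625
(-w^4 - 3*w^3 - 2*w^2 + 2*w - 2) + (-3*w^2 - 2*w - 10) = -w^4 - 3*w^3 - 5*w^2 - 12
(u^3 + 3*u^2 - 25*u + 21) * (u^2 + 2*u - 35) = u^5 + 5*u^4 - 54*u^3 - 134*u^2 + 917*u - 735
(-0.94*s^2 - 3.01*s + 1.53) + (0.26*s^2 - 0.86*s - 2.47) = -0.68*s^2 - 3.87*s - 0.94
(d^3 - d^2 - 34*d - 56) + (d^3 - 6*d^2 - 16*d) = 2*d^3 - 7*d^2 - 50*d - 56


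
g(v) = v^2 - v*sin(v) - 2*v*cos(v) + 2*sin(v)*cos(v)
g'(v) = 2*v*sin(v) - v*cos(v) + 2*v - 2*sin(v)^2 - sin(v) + 2*cos(v)^2 - 2*cos(v)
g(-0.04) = 0.00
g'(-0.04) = -0.00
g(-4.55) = 23.40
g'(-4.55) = -21.37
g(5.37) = 25.55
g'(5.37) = -1.98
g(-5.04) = 34.03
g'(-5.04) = -21.18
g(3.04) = 14.78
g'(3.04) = 13.57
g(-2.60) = 1.85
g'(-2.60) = -1.58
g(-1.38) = 0.70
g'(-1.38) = -1.04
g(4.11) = 25.87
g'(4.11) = 5.02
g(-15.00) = 193.44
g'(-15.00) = -19.41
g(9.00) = 92.94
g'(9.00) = 36.35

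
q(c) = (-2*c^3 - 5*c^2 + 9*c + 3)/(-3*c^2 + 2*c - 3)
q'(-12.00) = 0.68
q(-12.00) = -5.73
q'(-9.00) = 0.68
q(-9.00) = -3.69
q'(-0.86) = -0.83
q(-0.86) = 1.03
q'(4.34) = 0.89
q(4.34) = 4.24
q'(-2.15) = 0.52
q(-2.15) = 0.93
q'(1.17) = 3.06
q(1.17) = -0.73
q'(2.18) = 1.75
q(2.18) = 1.70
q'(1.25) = 3.00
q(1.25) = -0.49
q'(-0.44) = -2.33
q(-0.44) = 0.39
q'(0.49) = -0.22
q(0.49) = -2.18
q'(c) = (6*c - 2)*(-2*c^3 - 5*c^2 + 9*c + 3)/(-3*c^2 + 2*c - 3)^2 + (-6*c^2 - 10*c + 9)/(-3*c^2 + 2*c - 3) = (6*c^4 - 8*c^3 + 35*c^2 + 48*c - 33)/(9*c^4 - 12*c^3 + 22*c^2 - 12*c + 9)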